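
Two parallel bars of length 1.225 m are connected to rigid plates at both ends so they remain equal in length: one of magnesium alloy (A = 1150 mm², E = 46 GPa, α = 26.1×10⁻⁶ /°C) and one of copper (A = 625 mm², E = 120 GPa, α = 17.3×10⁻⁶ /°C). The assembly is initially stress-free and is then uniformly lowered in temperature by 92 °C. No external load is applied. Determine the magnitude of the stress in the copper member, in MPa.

σ ≈ 40.2 MPa (compressive)

Both members must finish at the same length. With the larger α, the magnesium alloy tends to over-contract; the plates restrain it, putting the magnesium alloy in tension and the copper in compression. With no external load the two internal forces are equal and opposite, magnitude P.
Setting the final lengths equal and cancelling L: (α₁ − α₂)ΔT = P/(A₁E₁) + P/(A₂E₂).
|α₁ − α₂|·ΔT = 8.8×10⁻⁶ × 92 = 0.0008096.
1/(A₁E₁) + 1/(A₂E₂) = 1/(1150×46×10³) + 1/(625×120×10³) = 3.224×10⁻⁸ N⁻¹.
P = 0.0008096 / 3.224×10⁻⁸ = 25110 N = 25.11 kN.
σ_{copper} = P/A₂ = 25110/625 = 40.18 MPa, compressive.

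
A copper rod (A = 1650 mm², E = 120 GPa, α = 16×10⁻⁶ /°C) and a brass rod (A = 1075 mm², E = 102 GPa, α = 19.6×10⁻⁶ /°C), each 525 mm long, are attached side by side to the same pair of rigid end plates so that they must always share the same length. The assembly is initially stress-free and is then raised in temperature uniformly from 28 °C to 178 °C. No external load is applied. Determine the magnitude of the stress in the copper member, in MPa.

Equilibrium of a rigid end plate with no external load gives equal and opposite internal forces ±P in the two members. Since α_{brass} > α_{copper}, heating drives the brass into compression and the copper into tension.
Compatibility of the two members (thermal + elastic change equal): (α₁ − α₂)ΔT = P·[1/(A₁E₁) + 1/(A₂E₂)].
|α₁ − α₂|·ΔT = 3.6×10⁻⁶ × 150 = 0.00054.
1/(A₁E₁) + 1/(A₂E₂) = 1/(1650×120×10³) + 1/(1075×102×10³) = 1.417×10⁻⁸ N⁻¹.
P = 0.00054 / 1.417×10⁻⁸ = 38110 N = 38.11 kN.
σ_{copper} = P/A₁ = 38110/1650 = 23.1 MPa, tensile.

σ ≈ 23.1 MPa (tensile)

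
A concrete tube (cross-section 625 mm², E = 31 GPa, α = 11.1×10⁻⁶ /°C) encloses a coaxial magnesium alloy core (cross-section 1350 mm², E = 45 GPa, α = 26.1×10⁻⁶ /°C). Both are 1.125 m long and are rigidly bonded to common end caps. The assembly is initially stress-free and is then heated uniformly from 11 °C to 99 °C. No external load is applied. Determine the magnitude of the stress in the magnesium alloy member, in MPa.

σ ≈ 14.4 MPa (compressive)

Equilibrium of a rigid end plate with no external load gives equal and opposite internal forces ±P in the two members. Since α_{magnesium alloy} > α_{concrete}, heating drives the magnesium alloy into compression and the concrete into tension.
Compatibility of the two members (thermal + elastic change equal): (α₁ − α₂)ΔT = P·[1/(A₁E₁) + 1/(A₂E₂)].
|α₁ − α₂|·ΔT = 15×10⁻⁶ × 88 = 0.00132.
1/(A₁E₁) + 1/(A₂E₂) = 1/(625×31×10³) + 1/(1350×45×10³) = 6.807×10⁻⁸ N⁻¹.
So P = 0.00132 / 6.807×10⁻⁸ = 19.39 kN.
σ_{magnesium alloy} = P/A₂ = 19390/1350 = 14.36 MPa, compressive.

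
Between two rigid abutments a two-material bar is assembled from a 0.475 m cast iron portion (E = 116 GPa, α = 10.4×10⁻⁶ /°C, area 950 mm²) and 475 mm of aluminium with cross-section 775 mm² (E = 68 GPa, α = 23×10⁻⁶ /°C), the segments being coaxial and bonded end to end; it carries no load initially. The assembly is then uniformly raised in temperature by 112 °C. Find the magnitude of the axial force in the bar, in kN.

P ≈ 133 kN (compressive)

If the supports were absent, the total length change would be Σ αᵢΔT Lᵢ = 10.4×10⁻⁶×112×475 + 23×10⁻⁶×112×475 = 1.777 mm.
The rigid supports impose zero overall length change; the single axial force P common to all segments must satisfy P Σ Lᵢ/(AᵢEᵢ) = δ_free.
Σ Lᵢ/(AᵢEᵢ) = 475/(950×116×10³) + 475/(775×68×10³) = 1.332×10⁻⁵ mm/N.
So P = 1.777 / 1.332×10⁻⁵ = 133.4 kN, compressive.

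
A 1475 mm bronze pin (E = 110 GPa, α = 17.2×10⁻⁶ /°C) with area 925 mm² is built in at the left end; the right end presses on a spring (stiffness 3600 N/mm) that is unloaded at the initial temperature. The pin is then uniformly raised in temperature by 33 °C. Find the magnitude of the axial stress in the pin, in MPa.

σ ≈ 3.1 MPa (compressive)

The unrestrained thermal change is αΔT L = 17.2×10⁻⁶ × 33 × 1475 = 0.8372 mm.
With a force P in the spring, the elastic change of the pin is PL/(AE) and that of the spring is P/k; compatibility requires their sum to equal δ_free.
So P = δ_free / [L/(AE) + 1/k] = 0.8372 / [ 1475/(925×110×10³) + 1/(3600) ].
P = 0.8372 / 0.0002923 = 2864 N.
σ = P/A = 2864/925 = 3.097 MPa.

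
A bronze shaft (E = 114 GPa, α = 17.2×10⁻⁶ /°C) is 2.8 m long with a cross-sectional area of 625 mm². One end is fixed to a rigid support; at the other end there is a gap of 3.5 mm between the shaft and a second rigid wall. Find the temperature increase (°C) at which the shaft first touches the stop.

The gap closes when αΔT L = 3.5 mm, since the shaft is still unstressed at that instant.
ΔT = 3.5 / (17.2×10⁻⁶ × 2800) = 72.67 °C.

ΔT ≈ 72.7 °C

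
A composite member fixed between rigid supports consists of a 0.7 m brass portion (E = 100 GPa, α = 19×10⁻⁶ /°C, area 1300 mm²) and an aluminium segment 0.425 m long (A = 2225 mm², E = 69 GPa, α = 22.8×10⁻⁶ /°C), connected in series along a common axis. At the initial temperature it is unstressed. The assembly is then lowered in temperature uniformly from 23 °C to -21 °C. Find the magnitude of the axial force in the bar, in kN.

Free thermal contraction of the whole bar: Σ αᵢΔT Lᵢ = 19×10⁻⁶×44×700 + 22.8×10⁻⁶×44×425 = 1.012 mm.
The walls prevent any net length change, so an axial force P (same in every segment) develops. Compatibility: P · Σ Lᵢ/(AᵢEᵢ) = δ_free.
The series flexibility is Σ Lᵢ/(AᵢEᵢ) = 700/(1300×100×10³) + 425/(2225×69×10³) = 8.153×10⁻⁶ mm/N.
Hence P = δ_free / Σ(L/AE) = 1.012/8.153×10⁻⁶ = 124.1 kN (tensile).

P ≈ 124 kN (tensile)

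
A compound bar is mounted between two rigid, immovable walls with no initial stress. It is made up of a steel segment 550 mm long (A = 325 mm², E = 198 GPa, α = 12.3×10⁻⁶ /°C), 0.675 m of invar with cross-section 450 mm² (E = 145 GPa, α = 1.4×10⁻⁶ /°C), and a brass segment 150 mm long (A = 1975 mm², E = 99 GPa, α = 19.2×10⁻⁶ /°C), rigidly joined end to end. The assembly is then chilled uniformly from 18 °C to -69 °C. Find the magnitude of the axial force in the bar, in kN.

P ≈ 46.9 kN (tensile)

If the supports were absent, the total length change would be Σ αᵢΔT Lᵢ = 12.3×10⁻⁶×87×550 + 1.4×10⁻⁶×87×675 + 19.2×10⁻⁶×87×150 = 0.9213 mm.
Since the ends are fixed, an axial force P builds up, equal in every segment, with P · Σ Lᵢ/(AᵢEᵢ) = δ_free.
Σ Lᵢ/(AᵢEᵢ) = 550/(325×198×10³) + 675/(450×145×10³) + 150/(1975×99×10³) = 1.966×10⁻⁵ mm/N.
P = 0.9213 / 1.966×10⁻⁵ = 46870 N = 46.87 kN, tensile.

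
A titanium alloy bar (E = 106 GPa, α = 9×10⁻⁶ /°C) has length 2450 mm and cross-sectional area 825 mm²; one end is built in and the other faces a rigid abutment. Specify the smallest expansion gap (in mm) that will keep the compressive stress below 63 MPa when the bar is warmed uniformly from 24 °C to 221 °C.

Free expansion if unrestrained: δ_free = αΔT L = 9×10⁻⁶ × 197 × 2450 = 4.344 mm.
At the allowable stress the elastic shortening the wall may impose is σL/E = 63 × 2450 / (106×10³) = 1.456 mm.
The gap must absorb the remainder: g_min = 4.344 − 1.456 = 2.888 mm.

g ≈ 2.89 mm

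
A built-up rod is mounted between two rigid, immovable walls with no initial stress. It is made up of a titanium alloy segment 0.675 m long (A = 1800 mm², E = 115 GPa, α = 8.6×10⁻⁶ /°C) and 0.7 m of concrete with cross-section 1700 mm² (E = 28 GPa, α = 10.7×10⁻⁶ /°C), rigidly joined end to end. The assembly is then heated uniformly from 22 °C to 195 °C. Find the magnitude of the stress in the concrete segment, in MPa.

σ ≈ 75.3 MPa (compressive)

Free thermal expansion of the whole bar: Σ αᵢΔT Lᵢ = 8.6×10⁻⁶×173×675 + 10.7×10⁻⁶×173×700 = 2.3 mm.
Since the ends are fixed, an axial force P builds up, equal in every segment, with P · Σ Lᵢ/(AᵢEᵢ) = δ_free.
The series flexibility is Σ Lᵢ/(AᵢEᵢ) = 675/(1800×115×10³) + 700/(1700×28×10³) = 1.797×10⁻⁵ mm/N.
Hence P = δ_free / Σ(L/AE) = 2.3/1.797×10⁻⁵ = 128 kN (compressive).
σ_{concrete} = P / A = 128000 / 1700 = 75.3 MPa.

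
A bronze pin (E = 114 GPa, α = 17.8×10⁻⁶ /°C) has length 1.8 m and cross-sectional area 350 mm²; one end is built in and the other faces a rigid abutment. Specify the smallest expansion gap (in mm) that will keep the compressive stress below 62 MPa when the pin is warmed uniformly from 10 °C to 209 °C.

Free expansion if unrestrained: δ_free = αΔT L = 17.8×10⁻⁶ × 199 × 1800 = 6.376 mm.
A stress of 62 MPa corresponds to the wall pushing the pin back by σL/E = 62×1800/(114×10³) = 0.9789 mm.
So the gap has to take up the difference, g_min = δ_free − σL/E = 6.376 − 0.9789 = 5.397 mm.

g ≈ 5.4 mm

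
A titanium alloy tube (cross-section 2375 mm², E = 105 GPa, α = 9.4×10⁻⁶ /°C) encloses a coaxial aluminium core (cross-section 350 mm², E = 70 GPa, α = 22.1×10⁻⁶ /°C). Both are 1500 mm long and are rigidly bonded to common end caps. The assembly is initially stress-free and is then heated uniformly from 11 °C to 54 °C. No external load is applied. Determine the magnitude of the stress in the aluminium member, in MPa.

Both members must finish at the same length. With the larger α, the aluminium tends to over-expand; the plates restrain it, putting the aluminium in compression and the titanium alloy in tension. With no external load the two internal forces are equal and opposite, magnitude P.
Equating the net (thermal + elastic) strains gives |α₁ − α₂|·ΔT = P·[1/(A₁E₁) + 1/(A₂E₂)].
|α₁ − α₂|·ΔT = 12.7×10⁻⁶ × 43 = 0.0005461.
1/(A₁E₁) + 1/(A₂E₂) = 1/(2375×105×10³) + 1/(350×70×10³) = 4.483×10⁻⁸ N⁻¹.
P = 0.0005461 / 4.483×10⁻⁸ = 12180 N = 12.18 kN.
σ_{aluminium} = P/A₂ = 12180/350 = 34.81 MPa, compressive.

σ ≈ 34.8 MPa (compressive)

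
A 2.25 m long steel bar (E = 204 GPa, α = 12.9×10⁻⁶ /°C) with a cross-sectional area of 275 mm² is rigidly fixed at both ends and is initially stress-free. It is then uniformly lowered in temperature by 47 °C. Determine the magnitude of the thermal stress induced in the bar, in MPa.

With length fixed, the mechanical strain must cancel the thermal strain αΔT = 12.9×10⁻⁶ × 47 = 606.3×10⁻⁶.
Hence σ = E·αΔT = 204×10³ × 606.3×10⁻⁶ = 123.7 MPa, tensile.

σ ≈ 124 MPa (tensile)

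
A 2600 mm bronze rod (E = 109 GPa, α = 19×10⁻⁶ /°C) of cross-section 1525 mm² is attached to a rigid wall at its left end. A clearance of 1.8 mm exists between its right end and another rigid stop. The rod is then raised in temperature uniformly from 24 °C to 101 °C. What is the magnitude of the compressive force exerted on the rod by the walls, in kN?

P ≈ 128 kN

Free thermal elongation = αΔT L = 19×10⁻⁶ × 77 × 2600 = 3.804 mm.
This exceeds the 1.8 mm gap, so the wall pushes back. The portion of expansion that must be recovered elastically is δ_free − gap = 3.804 − 1.8 = 2.004 mm.
That suppressed elongation corresponds to σ = E·Δ/L = 109×10³ × 2.004/2600 = 84.01 MPa.
P = σA = 84.01 × 1525 = 128.1 kN.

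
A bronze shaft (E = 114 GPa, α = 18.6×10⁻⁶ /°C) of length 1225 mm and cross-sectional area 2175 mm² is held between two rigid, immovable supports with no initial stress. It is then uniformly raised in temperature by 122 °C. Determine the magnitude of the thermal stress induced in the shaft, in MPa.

σ ≈ 259 MPa (compressive)

Because both ends are immovable the net strain is zero, and the suppressed thermal strain is αΔT = 18.6×10⁻⁶ × 122 = 2269.2×10⁻⁶.
Hence σ = E·αΔT = 114×10³ × 2269.2×10⁻⁶ = 258.7 MPa, compressive.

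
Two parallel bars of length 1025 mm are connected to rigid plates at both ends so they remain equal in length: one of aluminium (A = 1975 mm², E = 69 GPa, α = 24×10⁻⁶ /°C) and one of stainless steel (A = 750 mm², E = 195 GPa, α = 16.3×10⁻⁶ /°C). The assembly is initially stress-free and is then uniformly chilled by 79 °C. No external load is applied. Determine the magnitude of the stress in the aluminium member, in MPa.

Both members must finish at the same length. With the larger α, the aluminium tends to over-contract; the plates restrain it, putting the aluminium in tension and the stainless steel in compression. With no external load the two internal forces are equal and opposite, magnitude P.
Equating the net (thermal + elastic) strains gives |α₁ − α₂|·ΔT = P·[1/(A₁E₁) + 1/(A₂E₂)].
|α₁ − α₂|·ΔT = 7.7×10⁻⁶ × 79 = 0.0006083.
1/(A₁E₁) + 1/(A₂E₂) = 1/(1975×69×10³) + 1/(750×195×10³) = 1.418×10⁻⁸ N⁻¹.
So P = 0.0006083 / 1.418×10⁻⁸ = 42.91 kN.
σ_{aluminium} = P/A₁ = 42910/1975 = 21.73 MPa, tensile.

σ ≈ 21.7 MPa (tensile)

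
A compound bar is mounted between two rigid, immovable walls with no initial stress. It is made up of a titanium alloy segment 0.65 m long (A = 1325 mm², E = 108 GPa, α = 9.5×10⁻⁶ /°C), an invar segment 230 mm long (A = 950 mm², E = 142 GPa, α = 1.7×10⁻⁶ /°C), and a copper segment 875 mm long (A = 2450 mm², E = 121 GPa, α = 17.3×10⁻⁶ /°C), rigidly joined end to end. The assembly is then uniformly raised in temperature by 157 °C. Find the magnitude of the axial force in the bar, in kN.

With the walls removed the bar would change length by δ_free = Σ αᵢΔT Lᵢ = 9.5×10⁻⁶×157×650 + 1.7×10⁻⁶×157×230 + 17.3×10⁻⁶×157×875 = 3.407 mm.
The rigid supports impose zero overall length change; the single axial force P common to all segments must satisfy P Σ Lᵢ/(AᵢEᵢ) = δ_free.
Σ Lᵢ/(AᵢEᵢ) = 650/(1325×108×10³) + 230/(950×142×10³) + 875/(2450×121×10³) = 9.199×10⁻⁶ mm/N.
Hence P = δ_free / Σ(L/AE) = 3.407/9.199×10⁻⁶ = 370.4 kN (compressive).

P ≈ 370 kN (compressive)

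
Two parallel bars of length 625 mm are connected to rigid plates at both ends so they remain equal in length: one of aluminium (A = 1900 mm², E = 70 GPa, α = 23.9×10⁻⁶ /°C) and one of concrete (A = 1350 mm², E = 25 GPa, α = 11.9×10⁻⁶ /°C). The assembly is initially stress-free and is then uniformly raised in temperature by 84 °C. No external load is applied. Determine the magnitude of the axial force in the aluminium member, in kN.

Both members must finish at the same length. With the larger α, the aluminium tends to over-expand; the plates restrain it, putting the aluminium in compression and the concrete in tension. With no external load the two internal forces are equal and opposite, magnitude P.
Setting the final lengths equal and cancelling L: (α₁ − α₂)ΔT = P/(A₁E₁) + P/(A₂E₂).
|α₁ − α₂|·ΔT = 12×10⁻⁶ × 84 = 0.001008.
1/(A₁E₁) + 1/(A₂E₂) = 1/(1900×70×10³) + 1/(1350×25×10³) = 3.715×10⁻⁸ N⁻¹.
So P = 0.001008 / 3.715×10⁻⁸ = 27.13 kN.

P ≈ 27.1 kN (compressive in the aluminium)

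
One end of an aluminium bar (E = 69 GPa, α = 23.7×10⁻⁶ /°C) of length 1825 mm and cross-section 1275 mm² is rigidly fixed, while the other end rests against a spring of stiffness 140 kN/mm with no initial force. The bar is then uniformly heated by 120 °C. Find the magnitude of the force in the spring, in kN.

P ≈ 186 kN

If the spring were absent the bar would lengthen by αΔT L = 23.7×10⁻⁶ × 120 × 1825 = 5.19 mm.
Let P be the compressive force at the spring. The bar shortens elastically by PL/(AE) and the spring compresses by P/k; together these equal δ_free.
P [ L/(AE) + 1/k ] = δ_free → P [ 1825/(1275×69×10³) + 1/(140×10³) ] = 5.19.
P = 5.19 / 2.789×10⁻⁵ = 186100 N.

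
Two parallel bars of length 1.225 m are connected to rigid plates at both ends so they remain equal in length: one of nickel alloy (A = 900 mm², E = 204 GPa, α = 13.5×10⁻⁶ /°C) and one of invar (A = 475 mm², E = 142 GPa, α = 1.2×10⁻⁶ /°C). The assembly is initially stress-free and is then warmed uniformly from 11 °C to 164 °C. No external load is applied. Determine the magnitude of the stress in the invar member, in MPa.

Both members must finish at the same length. With the larger α, the nickel alloy tends to over-expand; the plates restrain it, putting the nickel alloy in compression and the invar in tension. With no external load the two internal forces are equal and opposite, magnitude P.
Compatibility of the two members (thermal + elastic change equal): (α₁ − α₂)ΔT = P·[1/(A₁E₁) + 1/(A₂E₂)].
|α₁ − α₂|·ΔT = 12.3×10⁻⁶ × 153 = 0.001882.
1/(A₁E₁) + 1/(A₂E₂) = 1/(900×204×10³) + 1/(475×142×10³) = 2.027×10⁻⁸ N⁻¹.
P = 0.001882 / 2.027×10⁻⁸ = 92830 N = 92.83 kN.
σ_{invar} = P/A₂ = 92830/475 = 195.4 MPa, tensile.

σ ≈ 195 MPa (tensile)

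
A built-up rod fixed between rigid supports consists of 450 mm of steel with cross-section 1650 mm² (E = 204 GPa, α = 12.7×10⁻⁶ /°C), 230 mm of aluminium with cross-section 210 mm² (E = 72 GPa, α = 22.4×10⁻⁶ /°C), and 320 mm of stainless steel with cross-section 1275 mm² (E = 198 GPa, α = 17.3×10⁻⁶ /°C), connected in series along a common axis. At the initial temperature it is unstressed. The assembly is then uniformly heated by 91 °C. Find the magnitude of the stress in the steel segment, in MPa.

σ ≈ 50.8 MPa (compressive)

Free thermal expansion of the whole bar: Σ αᵢΔT Lᵢ = 12.7×10⁻⁶×91×450 + 22.4×10⁻⁶×91×230 + 17.3×10⁻⁶×91×320 = 1.493 mm.
The rigid supports impose zero overall length change; the single axial force P common to all segments must satisfy P Σ Lᵢ/(AᵢEᵢ) = δ_free.
The series flexibility is Σ Lᵢ/(AᵢEᵢ) = 450/(1650×204×10³) + 230/(210×72×10³) + 320/(1275×198×10³) = 1.782×10⁻⁵ mm/N.
P = 1.493 / 1.782×10⁻⁵ = 83780 N = 83.78 kN, compressive.
σ_{steel} = P / A = 83780 / 1650 = 50.78 MPa.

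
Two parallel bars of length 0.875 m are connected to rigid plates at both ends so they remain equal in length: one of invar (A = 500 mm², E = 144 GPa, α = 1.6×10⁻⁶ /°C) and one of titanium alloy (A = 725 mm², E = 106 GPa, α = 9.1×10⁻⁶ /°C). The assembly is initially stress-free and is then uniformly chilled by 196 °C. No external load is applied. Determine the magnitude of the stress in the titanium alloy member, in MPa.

σ ≈ 75.4 MPa (tensile)

Both members must finish at the same length. With the larger α, the titanium alloy tends to over-contract; the plates restrain it, putting the titanium alloy in tension and the invar in compression. With no external load the two internal forces are equal and opposite, magnitude P.
Compatibility of the two members (thermal + elastic change equal): (α₁ − α₂)ΔT = P·[1/(A₁E₁) + 1/(A₂E₂)].
|α₁ − α₂|·ΔT = 7.5×10⁻⁶ × 196 = 0.00147.
1/(A₁E₁) + 1/(A₂E₂) = 1/(500×144×10³) + 1/(725×106×10³) = 2.69×10⁻⁸ N⁻¹.
P = 0.00147 / 2.69×10⁻⁸ = 54640 N = 54.64 kN.
σ_{titanium alloy} = P/A₂ = 54640/725 = 75.37 MPa, tensile.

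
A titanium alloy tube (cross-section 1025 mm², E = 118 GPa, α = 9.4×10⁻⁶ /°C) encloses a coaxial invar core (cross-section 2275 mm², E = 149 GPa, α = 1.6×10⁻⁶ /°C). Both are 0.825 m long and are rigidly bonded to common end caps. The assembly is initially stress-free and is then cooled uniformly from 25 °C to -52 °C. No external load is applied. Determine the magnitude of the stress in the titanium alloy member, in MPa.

σ ≈ 52.2 MPa (tensile)

Both members must finish at the same length. With the larger α, the titanium alloy tends to over-contract; the plates restrain it, putting the titanium alloy in tension and the invar in compression. With no external load the two internal forces are equal and opposite, magnitude P.
Compatibility of the two members (thermal + elastic change equal): (α₁ − α₂)ΔT = P·[1/(A₁E₁) + 1/(A₂E₂)].
|α₁ − α₂|·ΔT = 7.8×10⁻⁶ × 77 = 0.0006006.
1/(A₁E₁) + 1/(A₂E₂) = 1/(1025×118×10³) + 1/(2275×149×10³) = 1.122×10⁻⁸ N⁻¹.
P = 0.0006006 / 1.122×10⁻⁸ = 53540 N = 53.54 kN.
σ_{titanium alloy} = P/A₁ = 53540/1025 = 52.23 MPa, tensile.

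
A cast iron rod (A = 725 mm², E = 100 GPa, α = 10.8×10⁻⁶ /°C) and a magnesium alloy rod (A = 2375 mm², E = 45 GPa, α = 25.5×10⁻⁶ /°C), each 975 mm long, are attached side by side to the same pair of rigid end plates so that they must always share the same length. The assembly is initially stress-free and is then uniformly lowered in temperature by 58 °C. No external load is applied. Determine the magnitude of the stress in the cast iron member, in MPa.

Equilibrium of a rigid end plate with no external load gives equal and opposite internal forces ±P in the two members. Since α_{magnesium alloy} > α_{cast iron}, cooling drives the magnesium alloy into tension and the cast iron into compression.
Setting the final lengths equal and cancelling L: (α₁ − α₂)ΔT = P/(A₁E₁) + P/(A₂E₂).
|α₁ − α₂|·ΔT = 14.7×10⁻⁶ × 58 = 0.0008526.
1/(A₁E₁) + 1/(A₂E₂) = 1/(725×100×10³) + 1/(2375×45×10³) = 2.315×10⁻⁸ N⁻¹.
P = 0.0008526 / 2.315×10⁻⁸ = 36830 N = 36.83 kN.
σ_{cast iron} = P/A₁ = 36830/725 = 50.8 MPa, compressive.

σ ≈ 50.8 MPa (compressive)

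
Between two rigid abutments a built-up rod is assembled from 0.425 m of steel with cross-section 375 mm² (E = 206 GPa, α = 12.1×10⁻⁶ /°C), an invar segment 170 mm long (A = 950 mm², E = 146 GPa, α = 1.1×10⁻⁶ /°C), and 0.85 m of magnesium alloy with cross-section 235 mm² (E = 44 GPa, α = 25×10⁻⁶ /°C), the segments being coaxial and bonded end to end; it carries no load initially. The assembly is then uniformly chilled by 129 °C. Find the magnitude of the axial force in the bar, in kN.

If the supports were absent, the total length change would be Σ αᵢΔT Lᵢ = 12.1×10⁻⁶×129×425 + 1.1×10⁻⁶×129×170 + 25×10⁻⁶×129×850 = 3.429 mm.
Since the ends are fixed, an axial force P builds up, equal in every segment, with P · Σ Lᵢ/(AᵢEᵢ) = δ_free.
Σ Lᵢ/(AᵢEᵢ) = 425/(375×206×10³) + 170/(950×146×10³) + 850/(235×44×10³) = 8.893×10⁻⁵ mm/N.
Hence P = δ_free / Σ(L/AE) = 3.429/8.893×10⁻⁵ = 38.55 kN (tensile).

P ≈ 38.6 kN (tensile)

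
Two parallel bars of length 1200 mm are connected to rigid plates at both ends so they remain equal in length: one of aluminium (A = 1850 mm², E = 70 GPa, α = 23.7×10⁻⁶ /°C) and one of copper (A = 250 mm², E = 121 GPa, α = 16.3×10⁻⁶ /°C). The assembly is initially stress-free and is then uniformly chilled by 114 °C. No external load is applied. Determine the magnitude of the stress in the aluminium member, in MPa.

Both members must finish at the same length. With the larger α, the aluminium tends to over-contract; the plates restrain it, putting the aluminium in tension and the copper in compression. With no external load the two internal forces are equal and opposite, magnitude P.
Setting the final lengths equal and cancelling L: (α₁ − α₂)ΔT = P/(A₁E₁) + P/(A₂E₂).
|α₁ − α₂|·ΔT = 7.4×10⁻⁶ × 114 = 0.0008436.
1/(A₁E₁) + 1/(A₂E₂) = 1/(1850×70×10³) + 1/(250×121×10³) = 4.078×10⁻⁸ N⁻¹.
So P = 0.0008436 / 4.078×10⁻⁸ = 20.69 kN.
σ_{aluminium} = P/A₁ = 20690/1850 = 11.18 MPa, tensile.

σ ≈ 11.2 MPa (tensile)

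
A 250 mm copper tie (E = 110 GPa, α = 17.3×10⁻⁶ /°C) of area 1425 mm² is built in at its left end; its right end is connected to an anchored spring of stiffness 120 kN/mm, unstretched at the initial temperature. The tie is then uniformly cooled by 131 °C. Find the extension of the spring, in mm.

If the spring were absent the tie would shorten by αΔT L = 17.3×10⁻⁶ × 131 × 250 = 0.5666 mm.
Let P be the tensile force in the spring. The tie extends elastically by PL/(AE) and the spring stretches by P/k; together these equal δ_free.
P [ L/(AE) + 1/k ] = δ_free → P [ 250/(1425×110×10³) + 1/(120×10³) ] = 0.5666.
P = 0.5666 / 9.928×10⁻⁶ = 57070 N.
Spring extension = P/k = 57070/(120×10³) = 0.4756 mm.

δ ≈ 0.476 mm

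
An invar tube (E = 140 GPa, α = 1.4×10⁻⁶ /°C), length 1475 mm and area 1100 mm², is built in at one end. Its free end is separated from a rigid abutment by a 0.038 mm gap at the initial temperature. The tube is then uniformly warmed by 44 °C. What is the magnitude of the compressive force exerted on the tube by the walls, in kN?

P ≈ 5.52 kN

Free thermal elongation = αΔT L = 1.4×10⁻⁶ × 44 × 1475 = 0.09086 mm.
The gap closes (δ_free > 0.038 mm) and the wall then resists a further 0.09086 − 0.038 = 0.05286 mm of expansion.
Compatibility: PL/(AE) = 0.05286 mm, so σ = P/A = E × (0.05286/1475) = 5.017 MPa.
Force on the wall = σA = 5.017 × 1100 mm² = 5.519 kN.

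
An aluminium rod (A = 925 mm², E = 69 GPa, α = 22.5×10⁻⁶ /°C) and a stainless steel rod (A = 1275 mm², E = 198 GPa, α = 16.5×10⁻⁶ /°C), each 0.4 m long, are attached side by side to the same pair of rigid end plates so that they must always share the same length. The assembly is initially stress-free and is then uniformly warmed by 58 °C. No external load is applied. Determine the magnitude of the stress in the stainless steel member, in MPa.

σ ≈ 13.9 MPa (tensile)

Equilibrium of a rigid end plate with no external load gives equal and opposite internal forces ±P in the two members. Since α_{aluminium} > α_{stainless steel}, heating drives the aluminium into compression and the stainless steel into tension.
Setting the final lengths equal and cancelling L: (α₁ − α₂)ΔT = P/(A₁E₁) + P/(A₂E₂).
|α₁ − α₂|·ΔT = 6×10⁻⁶ × 58 = 0.000348.
1/(A₁E₁) + 1/(A₂E₂) = 1/(925×69×10³) + 1/(1275×198×10³) = 1.963×10⁻⁸ N⁻¹.
P = 0.000348 / 1.963×10⁻⁸ = 17730 N = 17.73 kN.
σ_{stainless steel} = P/A₂ = 17730/1275 = 13.9 MPa, tensile.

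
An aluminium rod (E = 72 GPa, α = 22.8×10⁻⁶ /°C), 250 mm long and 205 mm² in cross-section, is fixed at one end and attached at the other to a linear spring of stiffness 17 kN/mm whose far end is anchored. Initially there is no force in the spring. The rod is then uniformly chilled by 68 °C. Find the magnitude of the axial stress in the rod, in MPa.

If the spring were absent the rod would shorten by αΔT L = 22.8×10⁻⁶ × 68 × 250 = 0.3876 mm.
Let P be the tensile force in the spring. The rod extends elastically by PL/(AE) and the spring stretches by P/k; together these equal δ_free.
So P = δ_free / [L/(AE) + 1/k] = 0.3876 / [ 250/(205×72×10³) + 1/(17×10³) ].
P = 0.3876 / 7.576×10⁻⁵ = 5116 N.
σ = P/A = 5116/205 = 24.96 MPa.

σ ≈ 25 MPa (tensile)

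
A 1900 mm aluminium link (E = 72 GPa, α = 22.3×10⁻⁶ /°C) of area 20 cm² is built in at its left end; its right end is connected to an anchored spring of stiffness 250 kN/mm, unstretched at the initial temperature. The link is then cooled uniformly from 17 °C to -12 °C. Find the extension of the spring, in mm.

Free thermal contraction: δ_free = αΔT L = 22.3×10⁻⁶ × 29 × 1900 = 1.229 mm.
Let P be the tensile force in the spring. The link extends elastically by PL/(AE) and the spring stretches by P/k; together these equal δ_free.
P [ L/(AE) + 1/k ] = δ_free → P [ 1900/(2000×72×10³) + 1/(250×10³) ] = 1.229.
P = 1.229 / 1.719×10⁻⁵ = 71460 N.
Spring extension = P/k = 71460/(250×10³) = 0.2858 mm.

δ ≈ 0.286 mm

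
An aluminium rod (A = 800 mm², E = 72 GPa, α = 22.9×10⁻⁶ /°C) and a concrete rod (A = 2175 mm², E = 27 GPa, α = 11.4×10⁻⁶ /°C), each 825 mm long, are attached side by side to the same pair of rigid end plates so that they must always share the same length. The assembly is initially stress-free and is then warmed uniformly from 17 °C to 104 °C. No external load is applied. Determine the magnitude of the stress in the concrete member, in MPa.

σ ≈ 13.4 MPa (tensile)

The aluminium has the larger α, so on heating it would change length more than the concrete if both were free. The rigid plates force a common final length, so the aluminium is put into compression and the concrete into tension, with equal and opposite forces P (no external load).
Setting the final lengths equal and cancelling L: (α₁ − α₂)ΔT = P/(A₁E₁) + P/(A₂E₂).
|α₁ − α₂|·ΔT = 11.5×10⁻⁶ × 87 = 0.001.
1/(A₁E₁) + 1/(A₂E₂) = 1/(800×72×10³) + 1/(2175×27×10³) = 3.439×10⁻⁸ N⁻¹.
So P = 0.001 / 3.439×10⁻⁸ = 29.09 kN.
σ_{concrete} = P/A₂ = 29090/2175 = 13.38 MPa, tensile.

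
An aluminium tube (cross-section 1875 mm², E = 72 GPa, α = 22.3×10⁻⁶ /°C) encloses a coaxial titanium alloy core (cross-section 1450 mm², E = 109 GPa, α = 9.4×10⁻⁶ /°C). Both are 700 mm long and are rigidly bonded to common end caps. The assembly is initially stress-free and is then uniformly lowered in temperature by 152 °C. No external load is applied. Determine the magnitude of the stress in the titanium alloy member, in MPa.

Both members must finish at the same length. With the larger α, the aluminium tends to over-contract; the plates restrain it, putting the aluminium in tension and the titanium alloy in compression. With no external load the two internal forces are equal and opposite, magnitude P.
Compatibility of the two members (thermal + elastic change equal): (α₁ − α₂)ΔT = P·[1/(A₁E₁) + 1/(A₂E₂)].
|α₁ − α₂|·ΔT = 12.9×10⁻⁶ × 152 = 0.001961.
1/(A₁E₁) + 1/(A₂E₂) = 1/(1875×72×10³) + 1/(1450×109×10³) = 1.373×10⁻⁸ N⁻¹.
P = 0.001961 / 1.373×10⁻⁸ = 142800 N = 142.8 kN.
σ_{titanium alloy} = P/A₂ = 142800/1450 = 98.46 MPa, compressive.

σ ≈ 98.5 MPa (compressive)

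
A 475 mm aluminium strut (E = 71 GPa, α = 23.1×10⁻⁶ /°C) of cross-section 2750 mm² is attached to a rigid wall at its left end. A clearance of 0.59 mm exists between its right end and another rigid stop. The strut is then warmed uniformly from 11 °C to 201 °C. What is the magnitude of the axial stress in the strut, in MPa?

σ ≈ 223 MPa (compressive)

Unrestrained expansion: δ_free = αΔT L = 23.1×10⁻⁶ × 190 × 475 = 2.085 mm.
After closing the 0.59 mm clearance, 2.085 − 0.59 = 1.495 mm of expansion remains to be suppressed by the wall.
So σ = E(δ_free − g)/L = 71×10³ × 1.495/475 = 223.4 MPa.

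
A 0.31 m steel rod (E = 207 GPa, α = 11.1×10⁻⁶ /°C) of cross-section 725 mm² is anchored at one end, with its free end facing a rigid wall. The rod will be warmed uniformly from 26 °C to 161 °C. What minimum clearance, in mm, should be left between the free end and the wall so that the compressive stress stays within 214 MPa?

g ≈ 0.144 mm

With no wall the rod would lengthen by αΔT L = 11.1×10⁻⁶ × 135 × 310 = 0.4645 mm.
A stress of 214 MPa corresponds to the wall pushing the rod back by σL/E = 214×310/(207×10³) = 0.3205 mm.
The gap must absorb the remainder: g_min = 0.4645 − 0.3205 = 0.1441 mm.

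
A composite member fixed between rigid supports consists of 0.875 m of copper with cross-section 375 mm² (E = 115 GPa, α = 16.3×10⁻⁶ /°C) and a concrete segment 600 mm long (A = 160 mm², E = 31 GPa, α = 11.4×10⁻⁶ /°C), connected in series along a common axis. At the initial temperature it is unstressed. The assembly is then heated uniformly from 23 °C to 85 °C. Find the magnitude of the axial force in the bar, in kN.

With the walls removed the bar would change length by δ_free = Σ αᵢΔT Lᵢ = 16.3×10⁻⁶×62×875 + 11.4×10⁻⁶×62×600 = 1.308 mm.
Since the ends are fixed, an axial force P builds up, equal in every segment, with P · Σ Lᵢ/(AᵢEᵢ) = δ_free.
The series flexibility is Σ Lᵢ/(AᵢEᵢ) = 875/(375×115×10³) + 600/(160×31×10³) = 0.0001413 mm/N.
Hence P = δ_free / Σ(L/AE) = 1.308/0.0001413 = 9.262 kN (compressive).

P ≈ 9.26 kN (compressive)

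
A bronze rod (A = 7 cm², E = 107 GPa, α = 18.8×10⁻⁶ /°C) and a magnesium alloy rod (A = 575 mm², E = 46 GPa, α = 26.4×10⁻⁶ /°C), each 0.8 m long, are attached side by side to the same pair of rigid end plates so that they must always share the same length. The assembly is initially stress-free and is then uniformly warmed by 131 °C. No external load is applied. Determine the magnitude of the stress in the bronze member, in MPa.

Both members must finish at the same length. With the larger α, the magnesium alloy tends to over-expand; the plates restrain it, putting the magnesium alloy in compression and the bronze in tension. With no external load the two internal forces are equal and opposite, magnitude P.
Equating the net (thermal + elastic) strains gives |α₁ − α₂|·ΔT = P·[1/(A₁E₁) + 1/(A₂E₂)].
|α₁ − α₂|·ΔT = 7.6×10⁻⁶ × 131 = 0.0009956.
1/(A₁E₁) + 1/(A₂E₂) = 1/(700×107×10³) + 1/(575×46×10³) = 5.116×10⁻⁸ N⁻¹.
So P = 0.0009956 / 5.116×10⁻⁸ = 19.46 kN.
σ_{bronze} = P/A₁ = 19460/700 = 27.8 MPa, tensile.

σ ≈ 27.8 MPa (tensile)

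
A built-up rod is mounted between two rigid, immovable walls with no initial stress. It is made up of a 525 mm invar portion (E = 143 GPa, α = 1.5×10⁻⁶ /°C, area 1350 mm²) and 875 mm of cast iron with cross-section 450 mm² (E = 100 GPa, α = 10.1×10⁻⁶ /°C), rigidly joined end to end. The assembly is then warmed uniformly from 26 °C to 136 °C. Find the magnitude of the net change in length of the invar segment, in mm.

|ΔL| ≈ 0.0433 mm

With the walls removed the bar would change length by δ_free = Σ αᵢΔT Lᵢ = 1.5×10⁻⁶×110×525 + 10.1×10⁻⁶×110×875 = 1.059 mm.
The rigid supports impose zero overall length change; the single axial force P common to all segments must satisfy P Σ Lᵢ/(AᵢEᵢ) = δ_free.
The series flexibility is Σ Lᵢ/(AᵢEᵢ) = 525/(1350×143×10³) + 875/(450×100×10³) = 2.216×10⁻⁵ mm/N.
Hence P = δ_free / Σ(L/AE) = 1.059/2.216×10⁻⁵ = 47.77 kN (compressive).
For the invar segment, free thermal change = 1.5×10⁻⁶×110×525 = 0.08662 mm and elastic change from P = 47770×525/(1350×143×10³) = 0.1299 mm; these oppose, so the net change is 0.0433 mm (segment shortens).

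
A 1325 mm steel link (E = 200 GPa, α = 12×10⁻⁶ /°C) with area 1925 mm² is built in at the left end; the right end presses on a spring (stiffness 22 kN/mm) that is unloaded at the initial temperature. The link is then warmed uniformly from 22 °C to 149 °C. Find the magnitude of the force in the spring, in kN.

P ≈ 41.3 kN

Free thermal expansion: δ_free = αΔT L = 12×10⁻⁶ × 127 × 1325 = 2.019 mm.
Let P be the compressive force at the spring. The link shortens elastically by PL/(AE) and the spring compresses by P/k; together these equal δ_free.
So P = δ_free / [L/(AE) + 1/k] = 2.019 / [ 1325/(1925×200×10³) + 1/(22×10³) ].
P = 2.019 / 4.89×10⁻⁵ = 41300 N.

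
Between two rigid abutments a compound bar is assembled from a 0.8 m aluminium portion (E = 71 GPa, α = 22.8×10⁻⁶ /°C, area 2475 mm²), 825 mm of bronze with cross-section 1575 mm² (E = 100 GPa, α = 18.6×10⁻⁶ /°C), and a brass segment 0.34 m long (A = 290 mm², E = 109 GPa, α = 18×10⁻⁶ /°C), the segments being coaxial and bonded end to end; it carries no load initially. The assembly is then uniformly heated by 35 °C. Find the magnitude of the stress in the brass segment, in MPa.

If the supports were absent, the total length change would be Σ αᵢΔT Lᵢ = 22.8×10⁻⁶×35×800 + 18.6×10⁻⁶×35×825 + 18×10⁻⁶×35×340 = 1.39 mm.
The walls prevent any net length change, so an axial force P (same in every segment) develops. Compatibility: P · Σ Lᵢ/(AᵢEᵢ) = δ_free.
Σ Lᵢ/(AᵢEᵢ) = 800/(2475×71×10³) + 825/(1575×100×10³) + 340/(290×109×10³) = 2.055×10⁻⁵ mm/N.
So P = 1.39 / 2.055×10⁻⁵ = 67.63 kN, compressive.
σ_{brass} = P / A = 67630 / 290 = 233.2 MPa.

σ ≈ 233 MPa (compressive)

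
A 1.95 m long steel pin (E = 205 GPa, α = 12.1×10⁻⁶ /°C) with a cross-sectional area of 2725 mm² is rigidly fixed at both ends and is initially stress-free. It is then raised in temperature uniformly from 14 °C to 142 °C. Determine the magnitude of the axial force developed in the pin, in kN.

The ends cannot move, so σ = EαΔT = 205×10³ × 12.1×10⁻⁶ × 128 = 317.5 MPa.
Then P = σA = 317.5 × 2725 mm² = 865.2 kN, compressive.

P ≈ 865 kN (compressive)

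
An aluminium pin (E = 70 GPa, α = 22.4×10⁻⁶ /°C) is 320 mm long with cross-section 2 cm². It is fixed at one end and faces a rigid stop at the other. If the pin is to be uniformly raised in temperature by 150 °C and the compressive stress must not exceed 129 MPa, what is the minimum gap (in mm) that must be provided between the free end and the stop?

g ≈ 0.485 mm

Free expansion if unrestrained: δ_free = αΔT L = 22.4×10⁻⁶ × 150 × 320 = 1.075 mm.
At the allowable stress the elastic shortening the wall may impose is σL/E = 129 × 320 / (70×10³) = 0.5897 mm.
So the gap has to take up the difference, g_min = δ_free − σL/E = 1.075 − 0.5897 = 0.4855 mm.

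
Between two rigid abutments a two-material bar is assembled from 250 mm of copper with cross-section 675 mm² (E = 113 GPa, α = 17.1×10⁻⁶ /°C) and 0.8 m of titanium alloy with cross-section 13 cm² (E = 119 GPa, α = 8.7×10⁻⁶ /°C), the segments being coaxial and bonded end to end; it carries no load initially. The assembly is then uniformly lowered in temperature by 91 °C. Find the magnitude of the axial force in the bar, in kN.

P ≈ 121 kN (tensile)

If the supports were absent, the total length change would be Σ αᵢΔT Lᵢ = 17.1×10⁻⁶×91×250 + 8.7×10⁻⁶×91×800 = 1.022 mm.
Since the ends are fixed, an axial force P builds up, equal in every segment, with P · Σ Lᵢ/(AᵢEᵢ) = δ_free.
The series flexibility is Σ Lᵢ/(AᵢEᵢ) = 250/(675×113×10³) + 800/(1300×119×10³) = 8.449×10⁻⁶ mm/N.
P = 1.022 / 8.449×10⁻⁶ = 121000 N = 121 kN, tensile.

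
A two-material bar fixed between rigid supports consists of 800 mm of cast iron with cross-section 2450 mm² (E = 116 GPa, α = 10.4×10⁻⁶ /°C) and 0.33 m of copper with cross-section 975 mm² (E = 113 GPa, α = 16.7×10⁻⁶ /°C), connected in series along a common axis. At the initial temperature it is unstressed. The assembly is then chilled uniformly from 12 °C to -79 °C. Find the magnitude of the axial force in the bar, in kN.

P ≈ 217 kN (tensile)

If the supports were absent, the total length change would be Σ αᵢΔT Lᵢ = 10.4×10⁻⁶×91×800 + 16.7×10⁻⁶×91×330 = 1.259 mm.
The walls prevent any net length change, so an axial force P (same in every segment) develops. Compatibility: P · Σ Lᵢ/(AᵢEᵢ) = δ_free.
The series flexibility is Σ Lᵢ/(AᵢEᵢ) = 800/(2450×116×10³) + 330/(975×113×10³) = 5.81×10⁻⁶ mm/N.
So P = 1.259 / 5.81×10⁻⁶ = 216.6 kN, tensile.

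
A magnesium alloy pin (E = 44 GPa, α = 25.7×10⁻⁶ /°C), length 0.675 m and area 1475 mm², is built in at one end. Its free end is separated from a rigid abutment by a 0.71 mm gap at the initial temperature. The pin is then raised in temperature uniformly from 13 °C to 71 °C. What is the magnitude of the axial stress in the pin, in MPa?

σ ≈ 19.3 MPa (compressive)

Unrestrained expansion: δ_free = αΔT L = 25.7×10⁻⁶ × 58 × 675 = 1.006 mm.
This exceeds the 0.71 mm gap, so the wall pushes back. The portion of expansion that must be recovered elastically is δ_free − gap = 1.006 − 0.71 = 0.2962 mm.
So σ = E(δ_free − g)/L = 44×10³ × 0.2962/675 = 19.3 MPa.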